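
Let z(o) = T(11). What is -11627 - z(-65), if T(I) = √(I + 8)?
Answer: -11627 - √19 ≈ -11631.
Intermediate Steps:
T(I) = √(8 + I)
z(o) = √19 (z(o) = √(8 + 11) = √19)
-11627 - z(-65) = -11627 - √19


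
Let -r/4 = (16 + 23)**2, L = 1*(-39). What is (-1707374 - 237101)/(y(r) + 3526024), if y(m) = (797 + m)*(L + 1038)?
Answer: 149575/135053 ≈ 1.1075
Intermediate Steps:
L = -39
r = -6084 (r = -4*(16 + 23)**2 = -4*39**2 = -4*1521 = -6084)
y(m) = 796203 + 999*m (y(m) = (797 + m)*(-39 + 1038) = (797 + m)*999 = 796203 + 999*m)
(-1707374 - 237101)/(y(r) + 3526024) = (-1707374 - 237101)/((796203 + 999*(-6084)) + 3526024) = -1944475/((796203 - 6077916) + 3526024) = -1944475/(-5281713 + 3526024) = -1944475/(-1755689) = -1944475*(-1/1755689) = 149575/135053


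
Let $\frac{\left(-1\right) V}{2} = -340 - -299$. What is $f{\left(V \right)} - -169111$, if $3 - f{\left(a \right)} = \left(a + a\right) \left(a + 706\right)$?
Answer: $39882$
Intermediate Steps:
$V = 82$ ($V = - 2 \left(-340 - -299\right) = - 2 \left(-340 + 299\right) = \left(-2\right) \left(-41\right) = 82$)
$f{\left(a \right)} = 3 - 2 a \left(706 + a\right)$ ($f{\left(a \right)} = 3 - \left(a + a\right) \left(a + 706\right) = 3 - 2 a \left(706 + a\right)$)
$f{\left(V \right)} - -169111 = \left(3 - 115784 - 2 \cdot 82^{2}\right) - -169111 = \left(3 - 115784 - 13448\right) + 169111 = -129229 + 169111 = 39882$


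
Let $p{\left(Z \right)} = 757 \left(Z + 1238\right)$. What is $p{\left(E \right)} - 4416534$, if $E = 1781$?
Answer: $-2131151$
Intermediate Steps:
$p{\left(Z \right)} = 937166 + 757 Z$ ($p{\left(Z \right)} = 757 \left(1238 + Z\right) = 937166 + 757 Z$)
$p{\left(E \right)} - 4416534 = \left(937166 + 757 \cdot 1781\right) - 4416534 = \left(937166 + 1348217\right) - 4416534 = 2285383 - 4416534 = -2131151$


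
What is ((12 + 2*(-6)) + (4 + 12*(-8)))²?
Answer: 8464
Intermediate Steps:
((12 + 2*(-6)) + (4 + 12*(-8)))² = ((12 - 12) + (4 - 96))² = (0 - 92)² = (-92)² = 8464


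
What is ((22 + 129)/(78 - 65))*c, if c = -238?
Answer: -35938/13 ≈ -2764.5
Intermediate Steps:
((22 + 129)/(78 - 65))*c = ((22 + 129)/(78 - 65))*(-238) = (151/13)*(-238) = -35938/13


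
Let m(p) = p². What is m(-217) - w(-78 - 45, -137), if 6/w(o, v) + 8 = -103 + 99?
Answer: 94179/2 ≈ 47090.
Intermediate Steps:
w(o, v) = -½ (w(o, v) = 6/(-8 + (-103 + 99)) = 6/(-8 - 4) = 6/(-12) = 6*(-1/12) = -½)
m(-217) - w(-78 - 45, -137) = (-217)² - 1*(-½) = 47089 + ½ = 94179/2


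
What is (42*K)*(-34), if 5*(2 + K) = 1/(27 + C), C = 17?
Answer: 156723/55 ≈ 2849.5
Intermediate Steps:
K = -439/220 (K = -2 + 1/(5*(27 + 17)) = -2 + (⅕)/44 = -2 + (⅕)*(1/44) = -2 + 1/220 = -439/220 ≈ -1.9955)
(42*K)*(-34) = (42*(-439/220))*(-34) = -9219/110*(-34) = 156723/55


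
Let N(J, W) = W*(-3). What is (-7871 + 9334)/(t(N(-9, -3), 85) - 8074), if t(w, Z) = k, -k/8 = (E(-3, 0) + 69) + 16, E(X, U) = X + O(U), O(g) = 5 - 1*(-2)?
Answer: -1463/8786 ≈ -0.16651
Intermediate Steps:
O(g) = 7 (O(g) = 5 + 2 = 7)
E(X, U) = 7 + X (E(X, U) = X + 7 = 7 + X)
N(J, W) = -3*W
k = -712 (k = -8*(((7 - 3) + 69) + 16) = -8*((4 + 69) + 16) = -8*(73 + 16) = -8*89 = -712)
t(w, Z) = -712
(-7871 + 9334)/(t(N(-9, -3), 85) - 8074) = (-7871 + 9334)/(-712 - 8074) = 1463/(-8786) = 1463*(-1/8786) = -1463/8786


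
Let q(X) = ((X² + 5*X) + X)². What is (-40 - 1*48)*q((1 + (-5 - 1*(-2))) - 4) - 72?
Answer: -72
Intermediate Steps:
q(X) = (X² + 6*X)²
(-40 - 1*48)*q((1 + (-5 - 1*(-2))) - 4) - 72 = (-40 - 1*48)*(((1 + (-5 - 1*(-2))) - 4)²*(6 + ((1 + (-5 - 1*(-2))) - 4))²) - 72 = (-40 - 48)*(((1 + (-5 + 2)) - 4)²*(6 + ((1 + (-5 + 2)) - 4))²) - 72 = -88*((1 - 3) - 4)²*(6 + ((1 - 3) - 4))² - 72 = -88*(-2 - 4)²*(6 + (-2 - 4))² - 72 = -88*(-6)²*(6 - 6)² - 72 = -3168*0² - 72 = -3168*0 - 72 = -88*0 - 72 = 0 - 72 = -72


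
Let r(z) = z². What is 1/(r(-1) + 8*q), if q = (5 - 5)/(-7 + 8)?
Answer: 1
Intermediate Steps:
q = 0 (q = 0/1 = 0*1 = 0)
1/(r(-1) + 8*q) = 1/((-1)² + 8*0) = 1/(1 + 0) = 1/1 = 1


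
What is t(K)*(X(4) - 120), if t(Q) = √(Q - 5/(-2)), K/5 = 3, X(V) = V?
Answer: -58*√70 ≈ -485.26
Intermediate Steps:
K = 15 (K = 5*3 = 15)
t(Q) = √(5/2 + Q) (t(Q) = √(Q - 5*(-½)) = √(Q + 5/2) = √(5/2 + Q))
t(K)*(X(4) - 120) = (√(10 + 4*15)/2)*(4 - 120) = (√(10 + 60)/2)*(-116) = (√70/2)*(-116) = -58*√70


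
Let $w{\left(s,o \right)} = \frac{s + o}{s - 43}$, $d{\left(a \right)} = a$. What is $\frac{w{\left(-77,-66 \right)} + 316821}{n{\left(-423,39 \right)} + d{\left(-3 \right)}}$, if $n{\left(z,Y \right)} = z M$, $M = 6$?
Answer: $- \frac{38018663}{304920} \approx -124.68$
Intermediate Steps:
$n{\left(z,Y \right)} = 6 z$ ($n{\left(z,Y \right)} = z 6 = 6 z$)
$w{\left(s,o \right)} = \frac{o + s}{-43 + s}$
$\frac{w{\left(-77,-66 \right)} + 316821}{n{\left(-423,39 \right)} + d{\left(-3 \right)}} = \frac{\frac{-66 - 77}{-43 - 77} + 316821}{6 \left(-423\right) - 3} = \frac{\frac{1}{-120} \left(-143\right) + 316821}{-2538 - 3} = \frac{\left(- \frac{1}{120}\right) \left(-143\right) + 316821}{-2541} = \left(\frac{143}{120} + 316821\right) \left(- \frac{1}{2541}\right) = \frac{38018663}{120} \left(- \frac{1}{2541}\right) = - \frac{38018663}{304920}$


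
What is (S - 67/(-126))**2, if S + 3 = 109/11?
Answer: 106357969/1920996 ≈ 55.366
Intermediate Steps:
S = 76/11 (S = -3 + 109/11 = 76/11 ≈ 6.9091)
(S - 67/(-126))**2 = (76/11 - 67/(-126))**2 = (76/11 - 67*(-1/126))**2 = (76/11 + 67/126)**2 = (10313/1386)**2 = 106357969/1920996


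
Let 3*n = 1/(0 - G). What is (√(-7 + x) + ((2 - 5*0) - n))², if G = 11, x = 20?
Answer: 18646/1089 + 134*√13/33 ≈ 31.763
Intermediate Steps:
n = -1/33 (n = 1/(3*(0 - 1*11)) = 1/(3*(0 - 11)) = (⅓)/(-11) = (⅓)*(-1/11) = -1/33 ≈ -0.030303)
(√(-7 + x) + ((2 - 5*0) - n))² = (√(-7 + 20) + ((2 - 5*0) - 1*(-1/33)))² = (√13 + ((2 + 0) + 1/33))² = (√13 + (2 + 1/33))² = (√13 + 67/33)² = (67/33 + √13)²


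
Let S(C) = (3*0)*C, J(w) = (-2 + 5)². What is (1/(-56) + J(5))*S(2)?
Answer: 0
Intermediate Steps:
J(w) = 9 (J(w) = 3² = 9)
S(C) = 0 (S(C) = 0*C = 0)
(1/(-56) + J(5))*S(2) = (1/(-56) + 9)*0 = (-1/56 + 9)*0 = (503/56)*0 = 0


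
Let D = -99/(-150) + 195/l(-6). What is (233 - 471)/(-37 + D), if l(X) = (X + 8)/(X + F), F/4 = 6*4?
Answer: -1700/62419 ≈ -0.027235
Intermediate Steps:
F = 96 (F = 4*(6*4) = 4*24 = 96)
l(X) = (8 + X)/(96 + X) (l(X) = (X + 8)/(X + 96) = (8 + X)/(96 + X))
D = 438783/50 (D = -99/(-150) + 195/(((8 - 6)/(96 - 6))) = -99*(-1/150) + 195/((2/90)) = 33/50 + 195/(((1/90)*2)) = 33/50 + 195/(1/45) = 33/50 + 195*45 = 33/50 + 8775 = 438783/50 ≈ 8775.7)
(233 - 471)/(-37 + D) = (233 - 471)/(-37 + 438783/50) = -238/436933/50 = -238*50/436933 = -1700/62419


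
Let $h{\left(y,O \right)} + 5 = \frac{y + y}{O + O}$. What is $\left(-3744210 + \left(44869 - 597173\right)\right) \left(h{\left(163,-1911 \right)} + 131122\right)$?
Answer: $- \frac{1076553555617936}{1911} \approx -5.6335 \cdot 10^{11}$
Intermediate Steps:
$h{\left(y,O \right)} = -5 + \frac{y}{O}$ ($h{\left(y,O \right)} = -5 + \frac{y + y}{O + O} = -5 + \frac{2 y}{2 O} = -5 + 2 y \frac{1}{2 O} = -5 + \frac{y}{O}$)
$\left(-3744210 + \left(44869 - 597173\right)\right) \left(h{\left(163,-1911 \right)} + 131122\right) = \left(-3744210 + \left(44869 - 597173\right)\right) \left(\left(-5 + \frac{163}{-1911}\right) + 131122\right) = \left(-3744210 - 552304\right) \left(\left(-5 + 163 \left(- \frac{1}{1911}\right)\right) + 131122\right) = - 4296514 \left(\left(-5 - \frac{163}{1911}\right) + 131122\right) = - 4296514 \left(- \frac{9718}{1911} + 131122\right) = \left(-4296514\right) \frac{250564424}{1911} = - \frac{1076553555617936}{1911}$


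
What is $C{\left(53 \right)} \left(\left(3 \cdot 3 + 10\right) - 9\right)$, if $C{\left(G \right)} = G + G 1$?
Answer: $1060$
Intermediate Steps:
$C{\left(G \right)} = 2 G$ ($C{\left(G \right)} = G + G = 2 G$)
$C{\left(53 \right)} \left(\left(3 \cdot 3 + 10\right) - 9\right) = 2 \cdot 53 \left(\left(3 \cdot 3 + 10\right) - 9\right) = 106 \left(\left(9 + 10\right) - 9\right) = 106 \left(19 - 9\right) = 106 \cdot 10 = 1060$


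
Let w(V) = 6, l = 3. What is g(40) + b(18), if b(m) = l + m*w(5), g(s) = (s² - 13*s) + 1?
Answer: 1192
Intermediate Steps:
g(s) = 1 + s² - 13*s
b(m) = 3 + 6*m (b(m) = 3 + m*6 = 3 + 6*m)
g(40) + b(18) = (1 + 40² - 13*40) + (3 + 6*18) = (1 + 1600 - 520) + (3 + 108) = 1081 + 111 = 1192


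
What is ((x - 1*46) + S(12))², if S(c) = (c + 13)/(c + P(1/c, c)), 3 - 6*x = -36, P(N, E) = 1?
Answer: 954529/676 ≈ 1412.0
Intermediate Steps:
x = 13/2 (x = ½ - ⅙*(-36) = ½ + 6 = 13/2 ≈ 6.5000)
S(c) = (13 + c)/(1 + c) (S(c) = (c + 13)/(c + 1) = (13 + c)/(1 + c))
((x - 1*46) + S(12))² = ((13/2 - 1*46) + (13 + 12)/(1 + 12))² = ((13/2 - 46) + 25/13)² = (-79/2 + (1/13)*25)² = (-79/2 + 25/13)² = (-977/26)² = 954529/676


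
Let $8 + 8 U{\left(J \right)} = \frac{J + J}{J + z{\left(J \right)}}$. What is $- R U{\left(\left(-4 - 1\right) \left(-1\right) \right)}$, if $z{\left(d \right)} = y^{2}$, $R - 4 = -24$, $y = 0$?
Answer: $-15$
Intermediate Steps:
$R = -20$ ($R = 4 - 24 = -20$)
$z{\left(d \right)} = 0$ ($z{\left(d \right)} = 0^{2} = 0$)
$U{\left(J \right)} = - \frac{3}{4}$ ($U{\left(J \right)} = -1 + \frac{\left(J + J\right) \frac{1}{J + 0}}{8} = -1 + \frac{2 J \frac{1}{J}}{8} = -1 + \frac{1}{8} \cdot 2 = -1 + \frac{1}{4} = - \frac{3}{4}$)
$- R U{\left(\left(-4 - 1\right) \left(-1\right) \right)} = - \frac{\left(-20\right) \left(-3\right)}{4} = \left(-1\right) 15 = -15$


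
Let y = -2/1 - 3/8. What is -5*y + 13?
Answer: 199/8 ≈ 24.875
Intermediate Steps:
y = -19/8 (y = -2*1 - 3*⅛ = -2 - 3/8 = -19/8 ≈ -2.3750)
-5*y + 13 = -5*(-19/8) + 13 = 95/8 + 13 = 199/8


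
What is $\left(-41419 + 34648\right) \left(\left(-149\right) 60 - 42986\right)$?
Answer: $351590946$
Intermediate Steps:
$\left(-41419 + 34648\right) \left(\left(-149\right) 60 - 42986\right) = - 6771 \left(-8940 - 42986\right) = \left(-6771\right) \left(-51926\right) = 351590946$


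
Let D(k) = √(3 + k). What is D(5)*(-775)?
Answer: -1550*√2 ≈ -2192.0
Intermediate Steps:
D(5)*(-775) = √(3 + 5)*(-775) = √8*(-775) = (2*√2)*(-775) = -1550*√2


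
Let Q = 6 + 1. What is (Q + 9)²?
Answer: 256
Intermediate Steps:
Q = 7
(Q + 9)² = (7 + 9)² = 16² = 256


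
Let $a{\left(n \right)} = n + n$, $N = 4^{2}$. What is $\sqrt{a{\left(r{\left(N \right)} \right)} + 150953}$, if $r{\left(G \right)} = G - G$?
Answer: $\sqrt{150953} \approx 388.53$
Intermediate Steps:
$N = 16$
$r{\left(G \right)} = 0$
$a{\left(n \right)} = 2 n$
$\sqrt{a{\left(r{\left(N \right)} \right)} + 150953} = \sqrt{2 \cdot 0 + 150953} = \sqrt{0 + 150953} = \sqrt{150953}$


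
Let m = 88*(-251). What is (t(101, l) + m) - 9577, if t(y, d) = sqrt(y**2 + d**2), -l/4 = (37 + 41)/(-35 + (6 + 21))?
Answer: -31665 + sqrt(11722) ≈ -31557.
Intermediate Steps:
m = -22088
l = 39 (l = -4*(37 + 41)/(-35 + (6 + 21)) = -312/(-35 + 27) = -312/(-8) = -312*(-1)/8 = -4*(-39/4) = 39)
t(y, d) = sqrt(d**2 + y**2)
(t(101, l) + m) - 9577 = (sqrt(39**2 + 101**2) - 22088) - 9577 = (sqrt(1521 + 10201) - 22088) - 9577 = (sqrt(11722) - 22088) - 9577 = (-22088 + sqrt(11722)) - 9577 = -31665 + sqrt(11722)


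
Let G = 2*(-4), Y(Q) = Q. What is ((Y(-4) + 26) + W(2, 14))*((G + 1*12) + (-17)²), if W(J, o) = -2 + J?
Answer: 6446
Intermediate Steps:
G = -8
((Y(-4) + 26) + W(2, 14))*((G + 1*12) + (-17)²) = ((-4 + 26) + (-2 + 2))*((-8 + 1*12) + (-17)²) = (22 + 0)*((-8 + 12) + 289) = 22*(4 + 289) = 22*293 = 6446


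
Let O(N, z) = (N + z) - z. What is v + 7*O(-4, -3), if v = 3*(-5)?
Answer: -43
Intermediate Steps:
O(N, z) = N
v = -15
v + 7*O(-4, -3) = -15 + 7*(-4) = -15 - 28 = -43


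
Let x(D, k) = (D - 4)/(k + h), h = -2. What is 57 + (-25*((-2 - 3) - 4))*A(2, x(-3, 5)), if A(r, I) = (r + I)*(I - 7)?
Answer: 757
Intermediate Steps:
x(D, k) = (-4 + D)/(-2 + k) (x(D, k) = (D - 4)/(k - 2) = (-4 + D)/(-2 + k))
A(r, I) = (-7 + I)*(I + r) (A(r, I) = (I + r)*(-7 + I) = (-7 + I)*(I + r))
57 + (-25*((-2 - 3) - 4))*A(2, x(-3, 5)) = 57 + (-25*((-2 - 3) - 4))*(((-4 - 3)/(-2 + 5))² - 7*(-4 - 3)/(-2 + 5) - 7*2 + ((-4 - 3)/(-2 + 5))*2) = 57 + (-25*(-5 - 4))*((-7/3)² - 7*(-7)/3 - 14 + (-7/3)*2) = 57 + (-25*(-9))*(((⅓)*(-7))² - 7*(-7)/3 - 14 + ((⅓)*(-7))*2) = 57 + 225*((-7/3)² - 7*(-7/3) - 14 - 7/3*2) = 57 + 225*(49/9 + 49/3 - 14 - 14/3) = 57 + 225*(28/9) = 57 + 700 = 757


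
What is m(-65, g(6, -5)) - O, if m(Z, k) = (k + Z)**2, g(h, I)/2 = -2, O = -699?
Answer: 5460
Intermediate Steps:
g(h, I) = -4 (g(h, I) = 2*(-2) = -4)
m(Z, k) = (Z + k)**2
m(-65, g(6, -5)) - O = (-65 - 4)**2 - 1*(-699) = (-69)**2 + 699 = 4761 + 699 = 5460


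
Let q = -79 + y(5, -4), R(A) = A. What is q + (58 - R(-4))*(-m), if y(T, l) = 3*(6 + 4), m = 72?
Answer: -4513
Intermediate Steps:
y(T, l) = 30 (y(T, l) = 3*10 = 30)
q = -49 (q = -79 + 30 = -49)
q + (58 - R(-4))*(-m) = -49 + (58 - 1*(-4))*(-1*72) = -49 + (58 + 4)*(-72) = -49 + 62*(-72) = -49 - 4464 = -4513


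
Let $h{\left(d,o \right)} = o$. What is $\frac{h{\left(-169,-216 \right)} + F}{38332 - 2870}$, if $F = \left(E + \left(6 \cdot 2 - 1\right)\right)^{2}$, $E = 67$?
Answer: $\frac{2934}{17731} \approx 0.16547$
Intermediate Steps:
$F = 6084$ ($F = \left(67 + \left(6 \cdot 2 - 1\right)\right)^{2} = \left(67 + \left(12 - 1\right)\right)^{2} = \left(67 + 11\right)^{2} = 78^{2} = 6084$)
$\frac{h{\left(-169,-216 \right)} + F}{38332 - 2870} = \frac{-216 + 6084}{38332 - 2870} = \frac{5868}{35462} = 5868 \cdot \frac{1}{35462} = \frac{2934}{17731}$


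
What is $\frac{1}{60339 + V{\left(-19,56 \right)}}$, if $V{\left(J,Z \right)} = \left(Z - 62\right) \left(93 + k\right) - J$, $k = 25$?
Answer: $\frac{1}{59650} \approx 1.6764 \cdot 10^{-5}$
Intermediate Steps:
$V{\left(J,Z \right)} = -7316 - J + 118 Z$ ($V{\left(J,Z \right)} = \left(Z - 62\right) \left(93 + 25\right) - J = \left(-62 + Z\right) 118 - J = \left(-7316 + 118 Z\right) - J = -7316 - J + 118 Z$)
$\frac{1}{60339 + V{\left(-19,56 \right)}} = \frac{1}{60339 - 689} = \frac{1}{59650}$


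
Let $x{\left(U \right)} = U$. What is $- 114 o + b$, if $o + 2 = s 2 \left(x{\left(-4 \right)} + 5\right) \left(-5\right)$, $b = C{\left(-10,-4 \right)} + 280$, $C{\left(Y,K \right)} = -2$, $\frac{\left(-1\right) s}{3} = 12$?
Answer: $-40534$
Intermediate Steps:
$s = -36$ ($s = \left(-3\right) 12 = -36$)
$b = 278$ ($b = -2 + 280 = 278$)
$o = 358$ ($o = -2 + \left(-36\right) 2 \left(-4 + 5\right) \left(-5\right) = -2 - 72 \cdot 1 \left(-5\right) = -2 - -360 = -2 + 360 = 358$)
$- 114 o + b = \left(-114\right) 358 + 278 = -40812 + 278 = -40534$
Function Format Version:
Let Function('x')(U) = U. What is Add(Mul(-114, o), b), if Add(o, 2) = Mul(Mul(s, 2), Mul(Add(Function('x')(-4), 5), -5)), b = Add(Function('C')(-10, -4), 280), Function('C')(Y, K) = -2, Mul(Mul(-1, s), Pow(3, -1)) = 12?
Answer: -40534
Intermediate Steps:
s = -36 (s = Mul(-3, 12) = -36)
b = 278 (b = Add(-2, 280) = 278)
o = 358 (o = Add(-2, Mul(Mul(-36, 2), Mul(Add(-4, 5), -5))) = Add(-2, Mul(-72, Mul(1, -5))) = Add(-2, Mul(-72, -5)) = Add(-2, 360) = 358)
Add(Mul(-114, o), b) = Add(Mul(-114, 358), 278) = Add(-40812, 278) = -40534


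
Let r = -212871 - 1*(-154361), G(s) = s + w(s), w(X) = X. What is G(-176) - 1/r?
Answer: -20595519/58510 ≈ -352.00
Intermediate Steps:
G(s) = 2*s (G(s) = s + s = 2*s)
r = -58510 (r = -212871 + 154361 = -58510)
G(-176) - 1/r = 2*(-176) - 1/(-58510) = -352 - 1*(-1/58510) = -352 + 1/58510 = -20595519/58510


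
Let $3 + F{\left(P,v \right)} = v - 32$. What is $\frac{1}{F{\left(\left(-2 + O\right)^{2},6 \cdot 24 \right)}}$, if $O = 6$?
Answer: $\frac{1}{109} \approx 0.0091743$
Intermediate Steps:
$F{\left(P,v \right)} = -35 + v$ ($F{\left(P,v \right)} = -3 + \left(v - 32\right) = -3 + \left(-32 + v\right) = -35 + v$)
$\frac{1}{F{\left(\left(-2 + O\right)^{2},6 \cdot 24 \right)}} = \frac{1}{-35 + 6 \cdot 24} = \frac{1}{-35 + 144} = \frac{1}{109}$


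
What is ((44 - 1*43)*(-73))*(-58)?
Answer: 4234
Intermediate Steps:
((44 - 1*43)*(-73))*(-58) = ((44 - 43)*(-73))*(-58) = (1*(-73))*(-58) = -73*(-58) = 4234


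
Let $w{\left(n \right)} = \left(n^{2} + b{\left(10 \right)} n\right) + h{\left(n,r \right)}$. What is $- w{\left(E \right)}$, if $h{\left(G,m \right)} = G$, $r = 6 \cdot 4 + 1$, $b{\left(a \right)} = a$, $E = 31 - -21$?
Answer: $-3276$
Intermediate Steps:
$E = 52$ ($E = 31 + 21 = 52$)
$r = 25$ ($r = 24 + 1 = 25$)
$w{\left(n \right)} = n^{2} + 11 n$ ($w{\left(n \right)} = \left(n^{2} + 10 n\right) + n = n^{2} + 11 n$)
$- w{\left(E \right)} = - 52 \left(11 + 52\right) = - 52 \cdot 63 = \left(-1\right) 3276 = -3276$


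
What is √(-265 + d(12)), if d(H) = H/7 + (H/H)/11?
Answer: I*√1560482/77 ≈ 16.223*I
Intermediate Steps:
d(H) = 1/11 + H/7 (d(H) = H*(⅐) + 1*(1/11) = H/7 + 1/11 = 1/11 + H/7)
√(-265 + d(12)) = √(-265 + (1/11 + (⅐)*12)) = √(-265 + (1/11 + 12/7)) = √(-265 + 139/77) = √(-20266/77) = I*√1560482/77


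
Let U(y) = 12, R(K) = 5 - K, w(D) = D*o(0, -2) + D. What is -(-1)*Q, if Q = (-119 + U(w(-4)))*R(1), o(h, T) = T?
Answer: -428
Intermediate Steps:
w(D) = -D (w(D) = D*(-2) + D = -2*D + D = -D)
Q = -428 (Q = (-119 + 12)*(5 - 1*1) = -107*(5 - 1) = -107*4 = -428)
-(-1)*Q = -(-1)*(-428) = -1*428 = -428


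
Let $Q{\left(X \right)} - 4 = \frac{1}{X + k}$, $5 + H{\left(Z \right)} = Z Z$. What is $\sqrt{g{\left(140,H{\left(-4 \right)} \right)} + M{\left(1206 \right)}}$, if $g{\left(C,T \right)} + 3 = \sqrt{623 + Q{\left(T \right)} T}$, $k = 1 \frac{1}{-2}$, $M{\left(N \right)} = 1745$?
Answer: $\frac{\sqrt{768222 + 21 \sqrt{294609}}}{21} \approx 42.046$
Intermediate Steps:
$H{\left(Z \right)} = -5 + Z^{2}$ ($H{\left(Z \right)} = -5 + Z Z = -5 + Z^{2}$)
$k = - \frac{1}{2}$ ($k = 1 \left(- \frac{1}{2}\right) = - \frac{1}{2} \approx -0.5$)
$Q{\left(X \right)} = 4 + \frac{1}{- \frac{1}{2} + X}$ ($Q{\left(X \right)} = 4 + \frac{1}{X - \frac{1}{2}} = 4 + \frac{1}{- \frac{1}{2} + X}$)
$g{\left(C,T \right)} = -3 + \sqrt{623 + \frac{2 T \left(-1 + 4 T\right)}{-1 + 2 T}}$ ($g{\left(C,T \right)} = -3 + \sqrt{623 + \frac{2 \left(-1 + 4 T\right)}{-1 + 2 T} T} = -3 + \sqrt{623 + \frac{2 T \left(-1 + 4 T\right)}{-1 + 2 T}}$)
$\sqrt{g{\left(140,H{\left(-4 \right)} \right)} + M{\left(1206 \right)}} = \sqrt{\left(-3 + \sqrt{\frac{-623 + 8 \left(-5 + \left(-4\right)^{2}\right)^{2} + 1244 \left(-5 + \left(-4\right)^{2}\right)}{-1 + 2 \left(-5 + \left(-4\right)^{2}\right)}}\right) + 1745} = \sqrt{\left(-3 + \sqrt{\frac{-623 + 8 \left(-5 + 16\right)^{2} + 1244 \left(-5 + 16\right)}{-1 + 2 \left(-5 + 16\right)}}\right) + 1745} = \sqrt{\left(-3 + \sqrt{\frac{-623 + 8 \cdot 11^{2} + 1244 \cdot 11}{-1 + 2 \cdot 11}}\right) + 1745} = \sqrt{\left(-3 + \sqrt{\frac{-623 + 8 \cdot 121 + 13684}{-1 + 22}}\right) + 1745} = \sqrt{\left(-3 + \sqrt{\frac{-623 + 968 + 13684}{21}}\right) + 1745} = \sqrt{\left(-3 + \sqrt{\frac{1}{21} \cdot 14029}\right) + 1745} = \sqrt{\left(-3 + \sqrt{\frac{14029}{21}}\right) + 1745} = \sqrt{\left(-3 + \frac{\sqrt{294609}}{21}\right) + 1745} = \sqrt{1742 + \frac{\sqrt{294609}}{21}}$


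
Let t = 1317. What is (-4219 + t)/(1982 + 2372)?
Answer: -1451/2177 ≈ -0.66651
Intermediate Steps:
(-4219 + t)/(1982 + 2372) = (-4219 + 1317)/(1982 + 2372) = -2902/4354 = -2902*1/4354 = -1451/2177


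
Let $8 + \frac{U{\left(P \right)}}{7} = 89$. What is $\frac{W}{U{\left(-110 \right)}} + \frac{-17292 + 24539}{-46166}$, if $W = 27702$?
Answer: $\frac{15738043}{323162} \approx 48.7$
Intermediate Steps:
$U{\left(P \right)} = 567$ ($U{\left(P \right)} = -56 + 7 \cdot 89 = -56 + 623 = 567$)
$\frac{W}{U{\left(-110 \right)}} + \frac{-17292 + 24539}{-46166} = \frac{27702}{567} + \frac{-17292 + 24539}{-46166} = 27702 \cdot \frac{1}{567} + 7247 \left(- \frac{1}{46166}\right) = \frac{342}{7} - \frac{7247}{46166} = \frac{15738043}{323162}$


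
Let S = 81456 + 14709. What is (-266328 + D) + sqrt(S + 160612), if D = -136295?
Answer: -402623 + sqrt(256777) ≈ -4.0212e+5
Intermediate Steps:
S = 96165
(-266328 + D) + sqrt(S + 160612) = (-266328 - 136295) + sqrt(96165 + 160612) = -402623 + sqrt(256777)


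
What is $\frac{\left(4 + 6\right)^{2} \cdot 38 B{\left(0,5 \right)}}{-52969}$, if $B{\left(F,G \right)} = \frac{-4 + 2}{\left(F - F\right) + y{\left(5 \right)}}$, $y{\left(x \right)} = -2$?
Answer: $- \frac{3800}{52969} \approx -0.07174$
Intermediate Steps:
$B{\left(F,G \right)} = 1$ ($B{\left(F,G \right)} = \frac{-4 + 2}{\left(F - F\right) - 2} = - \frac{2}{0 - 2} = - \frac{2}{-2} = \left(-2\right) \left(- \frac{1}{2}\right) = 1$)
$\frac{\left(4 + 6\right)^{2} \cdot 38 B{\left(0,5 \right)}}{-52969} = \frac{\left(4 + 6\right)^{2} \cdot 38 \cdot 1}{-52969} = 10^{2} \cdot 38 \cdot 1 \left(- \frac{1}{52969}\right) = 100 \cdot 38 \cdot 1 \left(- \frac{1}{52969}\right) = 3800 \cdot 1 \left(- \frac{1}{52969}\right) = 3800 \left(- \frac{1}{52969}\right) = - \frac{3800}{52969}$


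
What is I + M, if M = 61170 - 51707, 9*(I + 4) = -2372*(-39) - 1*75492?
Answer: 34049/3 ≈ 11350.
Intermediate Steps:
I = 5660/3 (I = -4 + (-2372*(-39) - 1*75492)/9 = -4 + (92508 - 75492)/9 = -4 + (⅑)*17016 = -4 + 5672/3 = 5660/3 ≈ 1886.7)
M = 9463
I + M = 5660/3 + 9463 = 34049/3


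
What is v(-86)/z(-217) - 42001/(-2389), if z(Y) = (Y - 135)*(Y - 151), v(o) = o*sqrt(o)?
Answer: 42001/2389 - 43*I*sqrt(86)/64768 ≈ 17.581 - 0.0061568*I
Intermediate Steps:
v(o) = o**(3/2)
z(Y) = (-151 + Y)*(-135 + Y) (z(Y) = (-135 + Y)*(-151 + Y) = (-151 + Y)*(-135 + Y))
v(-86)/z(-217) - 42001/(-2389) = (-86)**(3/2)/(20385 + (-217)**2 - 286*(-217)) - 42001/(-2389) = (-86*I*sqrt(86))/(20385 + 47089 + 62062) - 42001*(-1/2389) = -86*I*sqrt(86)/129536 + 42001/2389 = -86*I*sqrt(86)*(1/129536) + 42001/2389 = -43*I*sqrt(86)/64768 + 42001/2389 = 42001/2389 - 43*I*sqrt(86)/64768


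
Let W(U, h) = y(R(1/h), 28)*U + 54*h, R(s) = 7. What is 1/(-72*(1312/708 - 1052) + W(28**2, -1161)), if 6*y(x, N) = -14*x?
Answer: 177/19690 ≈ 0.0089893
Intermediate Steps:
y(x, N) = -7*x/3 (y(x, N) = (-14*x)/6 = -7*x/3)
W(U, h) = 54*h - 49*U/3 (W(U, h) = (-7/3*7)*U + 54*h = -49*U/3 + 54*h = 54*h - 49*U/3)
1/(-72*(1312/708 - 1052) + W(28**2, -1161)) = 1/(-72*(1312/708 - 1052) + (54*(-1161) - 49/3*28**2)) = 1/(-72*(1312*(1/708) - 1052) + (-62694 - 49/3*784)) = 1/(-72*(328/177 - 1052) + (-62694 - 38416/3)) = 1/(-72*(-185876/177) - 226498/3) = 1/(4461024/59 - 226498/3) = 1/(19690/177) = 177/19690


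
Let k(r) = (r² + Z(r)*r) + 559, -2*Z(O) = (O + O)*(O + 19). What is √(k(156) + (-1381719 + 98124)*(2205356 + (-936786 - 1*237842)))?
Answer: I*√1323041541065 ≈ 1.1502e+6*I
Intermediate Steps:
Z(O) = -O*(19 + O) (Z(O) = -(O + O)*(O + 19)/2 = -2*O*(19 + O)/2 = -O*(19 + O))
k(r) = 559 + r² - r²*(19 + r) (k(r) = (r² + (-r*(19 + r))*r) + 559 = (r² - r²*(19 + r)) + 559 = 559 + r² - r²*(19 + r))
√(k(156) + (-1381719 + 98124)*(2205356 + (-936786 - 1*237842))) = √((559 - 1*156³ - 18*156²) + (-1381719 + 98124)*(2205356 + (-936786 - 1*237842))) = √((559 - 1*3796416 - 18*24336) - 1283595*(2205356 + (-936786 - 237842))) = √((559 - 3796416 - 438048) - 1283595*(2205356 - 1174628)) = √(-4233905 - 1283595*1030728) = √(-4233905 - 1323037307160) = √(-1323041541065) = I*√1323041541065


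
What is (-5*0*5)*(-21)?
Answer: 0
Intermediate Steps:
(-5*0*5)*(-21) = (0*5)*(-21) = 0*(-21) = 0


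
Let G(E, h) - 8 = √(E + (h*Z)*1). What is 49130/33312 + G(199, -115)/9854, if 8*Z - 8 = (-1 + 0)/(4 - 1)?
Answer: 121098379/82064112 + √12786/118248 ≈ 1.4766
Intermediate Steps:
Z = 23/24 (Z = 1 + ((-1 + 0)/(4 - 1))/8 = 1 + (-1/3)/8 = 1 + (-1*⅓)/8 = 1 + (⅛)*(-⅓) = 1 - 1/24 = 23/24 ≈ 0.95833)
G(E, h) = 8 + √(E + 23*h/24) (G(E, h) = 8 + √(E + (h*(23/24))*1) = 8 + √(E + (23*h/24)*1) = 8 + √(E + 23*h/24))
49130/33312 + G(199, -115)/9854 = 49130/33312 + (8 + √(138*(-115) + 144*199)/12)/9854 = 49130*(1/33312) + (8 + √(-15870 + 28656)/12)*(1/9854) = 24565/16656 + (8 + √12786/12)*(1/9854) = 24565/16656 + (4/4927 + √12786/118248) = 121098379/82064112 + √12786/118248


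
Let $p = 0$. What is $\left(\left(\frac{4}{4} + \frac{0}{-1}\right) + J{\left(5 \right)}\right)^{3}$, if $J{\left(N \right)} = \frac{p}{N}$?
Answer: $1$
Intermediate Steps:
$J{\left(N \right)} = 0$ ($J{\left(N \right)} = \frac{0}{N} = 0$)
$\left(\left(\frac{4}{4} + \frac{0}{-1}\right) + J{\left(5 \right)}\right)^{3} = \left(\left(\frac{4}{4} + \frac{0}{-1}\right) + 0\right)^{3} = \left(\left(4 \cdot \frac{1}{4} + 0 \left(-1\right)\right) + 0\right)^{3} = \left(\left(1 + 0\right) + 0\right)^{3} = \left(1 + 0\right)^{3} = 1^{3} = 1$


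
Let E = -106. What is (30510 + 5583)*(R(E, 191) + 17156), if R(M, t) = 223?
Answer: 627260247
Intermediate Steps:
(30510 + 5583)*(R(E, 191) + 17156) = (30510 + 5583)*(223 + 17156) = 36093*17379 = 627260247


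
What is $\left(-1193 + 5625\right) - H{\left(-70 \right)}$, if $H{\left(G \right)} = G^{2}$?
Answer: $-468$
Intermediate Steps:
$\left(-1193 + 5625\right) - H{\left(-70 \right)} = \left(-1193 + 5625\right) - \left(-70\right)^{2} = 4432 - 4900 = -468$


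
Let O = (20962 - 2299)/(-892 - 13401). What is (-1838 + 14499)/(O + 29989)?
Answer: 180963673/428614114 ≈ 0.42221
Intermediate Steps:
O = -18663/14293 (O = 18663/(-14293) = 18663*(-1/14293) = -18663/14293 ≈ -1.3057)
(-1838 + 14499)/(O + 29989) = (-1838 + 14499)/(-18663/14293 + 29989) = 12661/(428614114/14293) = 12661*(14293/428614114) = 180963673/428614114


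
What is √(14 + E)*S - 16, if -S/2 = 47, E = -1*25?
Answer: -16 - 94*I*√11 ≈ -16.0 - 311.76*I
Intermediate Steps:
E = -25
S = -94 (S = -2*47 = -94)
√(14 + E)*S - 16 = √(14 - 25)*(-94) - 16 = √(-11)*(-94) - 16 = (I*√11)*(-94) - 16 = -94*I*√11 - 16 = -16 - 94*I*√11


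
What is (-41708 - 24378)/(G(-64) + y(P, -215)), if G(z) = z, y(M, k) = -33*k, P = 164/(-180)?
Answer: -66086/7031 ≈ -9.3992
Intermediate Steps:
P = -41/45 (P = 164*(-1/180) = -41/45 ≈ -0.91111)
(-41708 - 24378)/(G(-64) + y(P, -215)) = (-41708 - 24378)/(-64 - 33*(-215)) = -66086/(-64 + 7095) = -66086/7031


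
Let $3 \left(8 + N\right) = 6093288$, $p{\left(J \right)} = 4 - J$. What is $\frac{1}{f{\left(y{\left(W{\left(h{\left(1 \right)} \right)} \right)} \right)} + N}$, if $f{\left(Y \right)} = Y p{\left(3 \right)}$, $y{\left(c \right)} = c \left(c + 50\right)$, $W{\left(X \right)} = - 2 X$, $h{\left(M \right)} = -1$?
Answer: $\frac{1}{2031192} \approx 4.9232 \cdot 10^{-7}$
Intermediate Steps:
$y{\left(c \right)} = c \left(50 + c\right)$
$f{\left(Y \right)} = Y$ ($f{\left(Y \right)} = Y \left(4 - 3\right) = Y 1 = Y$)
$N = 2031088$ ($N = -8 + \frac{1}{3} \cdot 6093288 = -8 + 2031096 = 2031088$)
$\frac{1}{f{\left(y{\left(W{\left(h{\left(1 \right)} \right)} \right)} \right)} + N} = \frac{1}{\left(-2\right) \left(-1\right) \left(50 - -2\right) + 2031088} = \frac{1}{2 \left(50 + 2\right) + 2031088} = \frac{1}{2 \cdot 52 + 2031088} = \frac{1}{104 + 2031088} = \frac{1}{2031192}$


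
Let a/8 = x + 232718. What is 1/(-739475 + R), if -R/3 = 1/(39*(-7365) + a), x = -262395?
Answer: -524651/387966298222 ≈ -1.3523e-6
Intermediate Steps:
a = -237416 (a = 8*(-262395 + 232718) = 8*(-29677) = -237416)
R = 3/524651 (R = -3/(39*(-7365) - 237416) = -3/(-287235 - 237416) = -3/(-524651) = -3*(-1/524651) = 3/524651 ≈ 5.7181e-6)
1/(-739475 + R) = 1/(-739475 + 3/524651) = 1/(-387966298222/524651) = -524651/387966298222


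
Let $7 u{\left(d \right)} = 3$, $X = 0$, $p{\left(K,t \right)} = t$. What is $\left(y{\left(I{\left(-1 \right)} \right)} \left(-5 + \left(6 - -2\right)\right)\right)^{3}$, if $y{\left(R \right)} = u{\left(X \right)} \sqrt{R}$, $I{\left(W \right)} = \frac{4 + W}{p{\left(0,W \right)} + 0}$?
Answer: $- \frac{2187 i \sqrt{3}}{343} \approx - 11.044 i$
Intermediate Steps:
$I{\left(W \right)} = \frac{4 + W}{W}$ ($I{\left(W \right)} = \frac{4 + W}{W + 0} = \frac{4 + W}{W}$)
$u{\left(d \right)} = \frac{3}{7}$ ($u{\left(d \right)} = \frac{1}{7} \cdot 3 = \frac{3}{7}$)
$y{\left(R \right)} = \frac{3 \sqrt{R}}{7}$
$\left(y{\left(I{\left(-1 \right)} \right)} \left(-5 + \left(6 - -2\right)\right)\right)^{3} = \left(\frac{3 \sqrt{\frac{4 - 1}{-1}}}{7} \left(-5 + \left(6 - -2\right)\right)\right)^{3} = \left(\frac{3 \sqrt{\left(-1\right) 3}}{7} \left(-5 + \left(6 + 2\right)\right)\right)^{3} = \left(\frac{3 \sqrt{-3}}{7} \left(-5 + 8\right)\right)^{3} = \left(\frac{3 i \sqrt{3}}{7} \cdot 3\right)^{3} = \left(\frac{9 i \sqrt{3}}{7}\right)^{3} = - \frac{2187 i \sqrt{3}}{343}$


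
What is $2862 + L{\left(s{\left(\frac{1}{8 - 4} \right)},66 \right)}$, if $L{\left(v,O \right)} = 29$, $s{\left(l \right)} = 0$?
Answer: $2891$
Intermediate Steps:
$2862 + L{\left(s{\left(\frac{1}{8 - 4} \right)},66 \right)} = 2862 + 29 = 2891$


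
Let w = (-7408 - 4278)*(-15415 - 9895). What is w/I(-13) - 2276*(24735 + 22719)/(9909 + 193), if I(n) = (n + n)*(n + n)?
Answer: 364360478227/853619 ≈ 4.2684e+5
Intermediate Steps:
I(n) = 4*n² (I(n) = (2*n)*(2*n) = 4*n²)
w = 295772660 (w = -11686*(-25310) = 295772660)
w/I(-13) - 2276*(24735 + 22719)/(9909 + 193) = 295772660/((4*(-13)²)) - 2276*(24735 + 22719)/(9909 + 193) = 295772660/((4*169)) - 2276/(10102/47454) = 295772660/676 - 2276/(10102*(1/47454)) = 295772660*(1/676) - 2276/5051/23727 = 73943165/169 - 2276*23727/5051 = 73943165/169 - 54002652/5051 = 364360478227/853619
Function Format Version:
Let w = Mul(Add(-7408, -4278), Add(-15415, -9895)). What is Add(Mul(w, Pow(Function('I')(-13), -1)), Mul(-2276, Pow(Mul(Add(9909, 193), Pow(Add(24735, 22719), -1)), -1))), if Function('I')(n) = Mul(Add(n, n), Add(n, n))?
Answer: Rational(364360478227, 853619) ≈ 4.2684e+5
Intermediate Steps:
Function('I')(n) = Mul(4, Pow(n, 2)) (Function('I')(n) = Mul(Mul(2, n), Mul(2, n)) = Mul(4, Pow(n, 2)))
w = 295772660 (w = Mul(-11686, -25310) = 295772660)
Add(Mul(w, Pow(Function('I')(-13), -1)), Mul(-2276, Pow(Mul(Add(9909, 193), Pow(Add(24735, 22719), -1)), -1))) = Add(Mul(295772660, Pow(Mul(4, Pow(-13, 2)), -1)), Mul(-2276, Pow(Mul(Add(9909, 193), Pow(Add(24735, 22719), -1)), -1))) = Add(Mul(295772660, Pow(Mul(4, 169), -1)), Mul(-2276, Pow(Mul(10102, Pow(47454, -1)), -1))) = Add(Mul(295772660, Pow(676, -1)), Mul(-2276, Pow(Mul(10102, Rational(1, 47454)), -1))) = Add(Mul(295772660, Rational(1, 676)), Mul(-2276, Pow(Rational(5051, 23727), -1))) = Add(Rational(73943165, 169), Mul(-2276, Rational(23727, 5051))) = Add(Rational(73943165, 169), Rational(-54002652, 5051)) = Rational(364360478227, 853619)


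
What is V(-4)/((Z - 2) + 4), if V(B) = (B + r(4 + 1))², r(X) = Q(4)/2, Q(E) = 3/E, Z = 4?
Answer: 841/384 ≈ 2.1901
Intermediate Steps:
r(X) = 3/8 (r(X) = (3/4)/2 = (3*(¼))*(½) = (¾)*(½) = 3/8)
V(B) = (3/8 + B)² (V(B) = (B + 3/8)² = (3/8 + B)²)
V(-4)/((Z - 2) + 4) = ((3 + 8*(-4))²/64)/((4 - 2) + 4) = ((3 - 32)²/64)/(2 + 4) = ((1/64)*(-29)²)/6 = ((1/64)*841)/6 = (⅙)*(841/64) = 841/384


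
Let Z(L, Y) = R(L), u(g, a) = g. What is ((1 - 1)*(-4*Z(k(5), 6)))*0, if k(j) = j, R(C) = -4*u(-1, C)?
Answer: 0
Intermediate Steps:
R(C) = 4 (R(C) = -4*(-1) = 4)
Z(L, Y) = 4
((1 - 1)*(-4*Z(k(5), 6)))*0 = ((1 - 1)*(-4*4))*0 = (0*(-16))*0 = 0*0 = 0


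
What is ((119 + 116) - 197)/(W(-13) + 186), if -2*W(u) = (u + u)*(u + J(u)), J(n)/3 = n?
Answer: -19/245 ≈ -0.077551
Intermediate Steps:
J(n) = 3*n
W(u) = -4*u² (W(u) = -(u + u)*(u + 3*u)/2 = -2*u*4*u/2 = -4*u²)
((119 + 116) - 197)/(W(-13) + 186) = ((119 + 116) - 197)/(-4*(-13)² + 186) = (235 - 197)/(-4*169 + 186) = 38/(-676 + 186) = 38/(-490) = 38*(-1/490) = -19/245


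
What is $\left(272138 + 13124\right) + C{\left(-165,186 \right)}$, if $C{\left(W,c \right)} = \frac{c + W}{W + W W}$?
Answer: $\frac{2573063247}{9020} \approx 2.8526 \cdot 10^{5}$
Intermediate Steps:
$C{\left(W,c \right)} = \frac{W + c}{W + W^{2}}$
$\left(272138 + 13124\right) + C{\left(-165,186 \right)} = \left(272138 + 13124\right) + \frac{-165 + 186}{\left(-165\right) \left(1 - 165\right)} = 285262 - \frac{1}{165} \frac{1}{-164} \cdot 21 = 285262 - \left(- \frac{1}{27060}\right) 21 = 285262 + \frac{7}{9020} = \frac{2573063247}{9020}$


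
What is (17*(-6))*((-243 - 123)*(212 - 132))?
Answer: 2986560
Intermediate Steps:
(17*(-6))*((-243 - 123)*(212 - 132)) = -(-37332)*80 = -102*(-29280) = 2986560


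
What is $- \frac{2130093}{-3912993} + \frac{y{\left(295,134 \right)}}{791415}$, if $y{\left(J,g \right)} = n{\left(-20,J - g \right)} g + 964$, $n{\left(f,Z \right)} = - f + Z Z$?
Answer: $\frac{242722082003}{49155577065} \approx 4.9378$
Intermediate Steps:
$n{\left(f,Z \right)} = Z^{2} - f$ ($n{\left(f,Z \right)} = - f + Z^{2} = Z^{2} - f$)
$y{\left(J,g \right)} = 964 + g \left(20 + \left(J - g\right)^{2}\right)$ ($y{\left(J,g \right)} = \left(\left(J - g\right)^{2} - -20\right) g + 964 = \left(\left(J - g\right)^{2} + 20\right) g + 964 = \left(20 + \left(J - g\right)^{2}\right) g + 964 = g \left(20 + \left(J - g\right)^{2}\right) + 964 = 964 + g \left(20 + \left(J - g\right)^{2}\right)$)
$- \frac{2130093}{-3912993} + \frac{y{\left(295,134 \right)}}{791415} = - \frac{2130093}{-3912993} + \frac{964 + 134 \left(20 + \left(295 - 134\right)^{2}\right)}{791415} = \left(-2130093\right) \left(- \frac{1}{3912993}\right) + \left(964 + 134 \left(20 + \left(295 - 134\right)^{2}\right)\right) \frac{1}{791415} = \frac{33811}{62111} + \left(964 + 134 \left(20 + 161^{2}\right)\right) \frac{1}{791415} = \frac{33811}{62111} + \left(964 + 134 \left(20 + 25921\right)\right) \frac{1}{791415} = \frac{33811}{62111} + \left(964 + 134 \cdot 25941\right) \frac{1}{791415} = \frac{33811}{62111} + \left(964 + 3476094\right) \frac{1}{791415} = \frac{33811}{62111} + 3477058 \cdot \frac{1}{791415} = \frac{33811}{62111} + \frac{3477058}{791415} = \frac{242722082003}{49155577065}$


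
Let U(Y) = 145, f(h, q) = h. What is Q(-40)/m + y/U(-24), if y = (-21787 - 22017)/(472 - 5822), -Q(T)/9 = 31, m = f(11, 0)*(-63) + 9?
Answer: 13688677/29478500 ≈ 0.46436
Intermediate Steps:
m = -684 (m = 11*(-63) + 9 = -693 + 9 = -684)
Q(T) = -279 (Q(T) = -9*31 = -279)
y = 21902/2675 (y = -43804/(-5350) = -43804*(-1/5350) = 21902/2675 ≈ 8.1877)
Q(-40)/m + y/U(-24) = -279/(-684) + (21902/2675)/145 = -279*(-1/684) + (21902/2675)*(1/145) = 31/76 + 21902/387875 = 13688677/29478500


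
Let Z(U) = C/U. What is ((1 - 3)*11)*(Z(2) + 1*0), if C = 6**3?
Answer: -2376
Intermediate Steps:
C = 216
Z(U) = 216/U
((1 - 3)*11)*(Z(2) + 1*0) = ((1 - 3)*11)*(216/2 + 1*0) = (-2*11)*(216*(1/2) + 0) = -22*(108 + 0) = -22*108 = -2376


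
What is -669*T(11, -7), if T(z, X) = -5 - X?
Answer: -1338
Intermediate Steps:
-669*T(11, -7) = -669*(-5 - 1*(-7)) = -669*(-5 + 7) = -669*2 = -1338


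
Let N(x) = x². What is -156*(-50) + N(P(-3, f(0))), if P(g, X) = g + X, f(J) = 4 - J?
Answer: 7801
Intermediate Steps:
P(g, X) = X + g
-156*(-50) + N(P(-3, f(0))) = -156*(-50) + ((4 - 1*0) - 3)² = 7800 + ((4 + 0) - 3)² = 7800 + (4 - 3)² = 7800 + 1² = 7800 + 1 = 7801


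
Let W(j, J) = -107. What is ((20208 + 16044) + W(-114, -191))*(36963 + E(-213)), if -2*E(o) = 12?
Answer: 1335810765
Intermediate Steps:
E(o) = -6 (E(o) = -½*12 = -6)
((20208 + 16044) + W(-114, -191))*(36963 + E(-213)) = ((20208 + 16044) - 107)*(36963 - 6) = (36252 - 107)*36957 = 36145*36957 = 1335810765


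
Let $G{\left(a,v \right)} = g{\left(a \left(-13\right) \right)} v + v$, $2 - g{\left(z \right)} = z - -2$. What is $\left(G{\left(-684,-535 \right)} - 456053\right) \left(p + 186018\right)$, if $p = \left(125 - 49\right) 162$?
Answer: $852944344560$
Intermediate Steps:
$g{\left(z \right)} = - z$ ($g{\left(z \right)} = 2 - \left(z - -2\right) = 2 - \left(z + 2\right) = 2 - \left(2 + z\right) = - z$)
$G{\left(a,v \right)} = v + 13 a v$ ($G{\left(a,v \right)} = - a \left(-13\right) v + v = - \left(-13\right) a v + v = 13 a v + v = v + 13 a v$)
$p = 12312$ ($p = 76 \cdot 162 = 12312$)
$\left(G{\left(-684,-535 \right)} - 456053\right) \left(p + 186018\right) = \left(- 535 \left(1 + 13 \left(-684\right)\right) - 456053\right) \left(12312 + 186018\right) = \left(- 535 \left(1 - 8892\right) - 456053\right) 198330 = \left(\left(-535\right) \left(-8891\right) - 456053\right) 198330 = \left(4756685 - 456053\right) 198330 = 4300632 \cdot 198330 = 852944344560$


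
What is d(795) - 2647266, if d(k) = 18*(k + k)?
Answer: -2618646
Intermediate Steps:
d(k) = 36*k (d(k) = 18*(2*k) = 36*k)
d(795) - 2647266 = 36*795 - 2647266 = 28620 - 2647266 = -2618646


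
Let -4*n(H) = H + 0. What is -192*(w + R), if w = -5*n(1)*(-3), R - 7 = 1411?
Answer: -271536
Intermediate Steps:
n(H) = -H/4 (n(H) = -(H + 0)/4 = -H/4)
R = 1418 (R = 7 + 1411 = 1418)
w = -15/4 (w = -(-5)/4*(-3) = -5*(-¼)*(-3) = (5/4)*(-3) = -15/4 ≈ -3.7500)
-192*(w + R) = -192*(-15/4 + 1418) = -192*5657/4 = -271536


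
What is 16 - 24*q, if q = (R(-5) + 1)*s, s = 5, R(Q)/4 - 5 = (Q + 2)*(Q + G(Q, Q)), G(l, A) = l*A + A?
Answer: 19096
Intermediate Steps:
G(l, A) = A + A*l (G(l, A) = A*l + A = A + A*l)
R(Q) = 20 + 4*(2 + Q)*(Q + Q*(1 + Q)) (R(Q) = 20 + 4*((Q + 2)*(Q + Q*(1 + Q))) = 20 + 4*((2 + Q)*(Q + Q*(1 + Q))) = 20 + 4*(2 + Q)*(Q + Q*(1 + Q)))
q = -795 (q = ((20 + 4*(-5)³ + 16*(-5) + 16*(-5)²) + 1)*5 = ((20 + 4*(-125) - 80 + 16*25) + 1)*5 = ((20 - 500 - 80 + 400) + 1)*5 = (-160 + 1)*5 = -159*5 = -795)
16 - 24*q = 16 - 24*(-795) = 16 + 19080 = 19096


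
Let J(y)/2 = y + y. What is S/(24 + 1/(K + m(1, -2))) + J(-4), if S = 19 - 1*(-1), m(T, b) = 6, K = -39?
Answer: -11996/791 ≈ -15.166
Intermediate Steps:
J(y) = 4*y (J(y) = 2*(y + y) = 2*(2*y) = 4*y)
S = 20 (S = 19 + 1 = 20)
S/(24 + 1/(K + m(1, -2))) + J(-4) = 20/(24 + 1/(-39 + 6)) + 4*(-4) = 20/(24 + 1/(-33)) - 16 = 20/(24 - 1/33) - 16 = 20/(791/33) - 16 = (33/791)*20 - 16 = 660/791 - 16 = -11996/791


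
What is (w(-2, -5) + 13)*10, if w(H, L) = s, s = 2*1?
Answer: 150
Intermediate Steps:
s = 2
w(H, L) = 2
(w(-2, -5) + 13)*10 = (2 + 13)*10 = 15*10 = 150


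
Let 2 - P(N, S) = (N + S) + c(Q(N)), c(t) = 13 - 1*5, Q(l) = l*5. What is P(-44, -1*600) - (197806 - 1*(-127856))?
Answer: -325024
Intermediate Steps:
Q(l) = 5*l
c(t) = 8 (c(t) = 13 - 5 = 8)
P(N, S) = -6 - N - S (P(N, S) = 2 - ((N + S) + 8) = 2 - (8 + N + S) = 2 + (-8 - N - S) = -6 - N - S)
P(-44, -1*600) - (197806 - 1*(-127856)) = (-6 - 1*(-44) - (-1)*600) - (197806 - 1*(-127856)) = (-6 + 44 - 1*(-600)) - (197806 + 127856) = (-6 + 44 + 600) - 1*325662 = 638 - 325662 = -325024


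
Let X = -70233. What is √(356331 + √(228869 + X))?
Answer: √(356331 + 2*√39659) ≈ 597.27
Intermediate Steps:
√(356331 + √(228869 + X)) = √(356331 + √(228869 - 70233)) = √(356331 + √158636) = √(356331 + 2*√39659)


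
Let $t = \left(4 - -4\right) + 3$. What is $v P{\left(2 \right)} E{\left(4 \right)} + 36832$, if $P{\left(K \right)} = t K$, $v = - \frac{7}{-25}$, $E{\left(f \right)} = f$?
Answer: $\frac{921416}{25} \approx 36857.0$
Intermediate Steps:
$t = 11$ ($t = \left(4 + 4\right) + 3 = 8 + 3 = 11$)
$v = \frac{7}{25}$ ($v = \left(-7\right) \left(- \frac{1}{25}\right) = \frac{7}{25} \approx 0.28$)
$P{\left(K \right)} = 11 K$
$v P{\left(2 \right)} E{\left(4 \right)} + 36832 = \frac{7 \cdot 11 \cdot 2}{25} \cdot 4 + 36832 = \frac{7}{25} \cdot 22 \cdot 4 + 36832 = \frac{154}{25} \cdot 4 + 36832 = \frac{616}{25} + 36832 = \frac{921416}{25}$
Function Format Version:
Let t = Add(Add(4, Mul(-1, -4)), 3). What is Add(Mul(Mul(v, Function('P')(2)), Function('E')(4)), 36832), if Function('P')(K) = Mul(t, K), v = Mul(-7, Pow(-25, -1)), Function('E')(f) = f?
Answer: Rational(921416, 25) ≈ 36857.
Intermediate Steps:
t = 11 (t = Add(Add(4, 4), 3) = Add(8, 3) = 11)
v = Rational(7, 25) (v = Mul(-7, Rational(-1, 25)) = Rational(7, 25) ≈ 0.28000)
Function('P')(K) = Mul(11, K)
Add(Mul(Mul(v, Function('P')(2)), Function('E')(4)), 36832) = Add(Mul(Mul(Rational(7, 25), Mul(11, 2)), 4), 36832) = Add(Mul(Mul(Rational(7, 25), 22), 4), 36832) = Add(Mul(Rational(154, 25), 4), 36832) = Add(Rational(616, 25), 36832) = Rational(921416, 25)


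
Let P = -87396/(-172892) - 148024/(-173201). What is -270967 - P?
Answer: -2028541444537842/7486266823 ≈ -2.7097e+5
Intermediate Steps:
P = 10182310001/7486266823 (P = -87396*(-1/172892) - 148024*(-1/173201) = 21849/43223 + 148024/173201 = 10182310001/7486266823 ≈ 1.3601)
-270967 - P = -270967 - 1*10182310001/7486266823 = -270967 - 10182310001/7486266823 = -2028541444537842/7486266823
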